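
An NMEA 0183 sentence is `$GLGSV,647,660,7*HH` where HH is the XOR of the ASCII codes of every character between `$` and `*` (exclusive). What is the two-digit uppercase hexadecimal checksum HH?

XOR the ASCII codes of the payload characters:
  'G' = 0x47 → acc = 0x47
  'L' = 0x4C → acc = 0x0B
  'G' = 0x47 → acc = 0x4C
  'S' = 0x53 → acc = 0x1F
  'V' = 0x56 → acc = 0x49
  ',' = 0x2C → acc = 0x65
  '6' = 0x36 → acc = 0x53
  '4' = 0x34 → acc = 0x67
  '7' = 0x37 → acc = 0x50
  ',' = 0x2C → acc = 0x7C
  '6' = 0x36 → acc = 0x4A
  '6' = 0x36 → acc = 0x7C
  '0' = 0x30 → acc = 0x4C
  ',' = 0x2C → acc = 0x60
  '7' = 0x37 → acc = 0x57
Checksum = 0x57.

57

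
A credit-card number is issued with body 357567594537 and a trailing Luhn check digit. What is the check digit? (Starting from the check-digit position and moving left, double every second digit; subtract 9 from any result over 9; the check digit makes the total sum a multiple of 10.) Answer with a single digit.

0

Partial digits right→left: 7 3 5 4 9 5 7 6 5 7 5 3
Double every second digit counting from the check-digit position (so the 1st, 3rd, 5th, ... of the partial from the right).
  doubled (with −9 where >9): 5 1 9 5 1 1 → sum 22
  kept as-is: 3 4 5 6 7 3 → sum 28
Total = 22 + 28 = 50.
Check digit = (10 − (50 mod 10)) mod 10 = 0.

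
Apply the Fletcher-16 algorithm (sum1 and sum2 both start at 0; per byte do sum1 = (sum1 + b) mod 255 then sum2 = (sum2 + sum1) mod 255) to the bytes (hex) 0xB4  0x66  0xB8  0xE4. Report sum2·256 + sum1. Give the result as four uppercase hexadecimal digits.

5CB8

Running sums (mod 255):
  after byte 0 (0xB4): sum1=180, sum2=180
  after byte 1 (0x66): sum1=27, sum2=207
  after byte 2 (0xB8): sum1=211, sum2=163
  after byte 3 (0xE4): sum1=184, sum2=92
Checksum = sum2·256 + sum1 = 92·256 + 184 = 23736 = 0x5CB8.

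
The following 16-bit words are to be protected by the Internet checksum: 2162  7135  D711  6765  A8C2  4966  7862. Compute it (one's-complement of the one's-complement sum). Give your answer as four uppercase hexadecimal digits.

C465

One's-complement addition (fold any carry out of bit 15 back into bit 0):
  0x2162 + 0x7135 = 0x09297
  0x9297 + 0xD711 = 0x169A8 → wrap carry → 0x69A9
  0x69A9 + 0x6765 = 0x0D10E
  0xD10E + 0xA8C2 = 0x179D0 → wrap carry → 0x79D1
  0x79D1 + 0x4966 = 0x0C337
  0xC337 + 0x7862 = 0x13B99 → wrap carry → 0x3B9A
One's-complement sum = 0x3B9A.
Checksum = ~0x3B9A & 0xFFFF = 0xC465.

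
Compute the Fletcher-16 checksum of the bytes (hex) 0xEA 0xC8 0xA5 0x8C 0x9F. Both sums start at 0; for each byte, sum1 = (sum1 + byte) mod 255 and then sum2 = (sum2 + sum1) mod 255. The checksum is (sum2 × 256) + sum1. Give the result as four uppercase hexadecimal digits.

Running sums (mod 255):
  after byte 0 (0xEA): sum1=234, sum2=234
  after byte 1 (0xC8): sum1=179, sum2=158
  after byte 2 (0xA5): sum1=89, sum2=247
  after byte 3 (0x8C): sum1=229, sum2=221
  after byte 4 (0x9F): sum1=133, sum2=99
Checksum = sum2·256 + sum1 = 99·256 + 133 = 25477 = 0x6385.

6385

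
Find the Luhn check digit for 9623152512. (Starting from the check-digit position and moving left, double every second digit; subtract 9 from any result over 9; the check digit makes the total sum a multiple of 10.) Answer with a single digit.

Partial digits right→left: 2 1 5 2 5 1 3 2 6 9
Double every second digit counting from the check-digit position (so the 1st, 3rd, 5th, ... of the partial from the right).
  doubled (with −9 where >9): 4 1 1 6 3 → sum 15
  kept as-is: 1 2 1 2 9 → sum 15
Total = 15 + 15 = 30.
Check digit = (10 − (30 mod 10)) mod 10 = 0.

0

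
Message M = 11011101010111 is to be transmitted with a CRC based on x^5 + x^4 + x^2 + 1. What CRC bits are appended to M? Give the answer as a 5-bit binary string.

01100

Append 5 zeros: 1101110101011100000. Divide by 110101 (XOR where the leading bit is 1):
  pos 0: 110111 XOR 110101 = 000010
  pos 4: 100101 XOR 110101 = 010000
  pos 5: 100000 XOR 110101 = 010101
  pos 6: 101011 XOR 110101 = 011110
  pos 7: 111101 XOR 110101 = 001000
  pos 9: 100010 XOR 110101 = 010111
  pos 10: 101110 XOR 110101 = 011011
  pos 11: 110110 XOR 110101 = 000011
Remainder (last 5 bits) = 01100. This is the CRC / FCS.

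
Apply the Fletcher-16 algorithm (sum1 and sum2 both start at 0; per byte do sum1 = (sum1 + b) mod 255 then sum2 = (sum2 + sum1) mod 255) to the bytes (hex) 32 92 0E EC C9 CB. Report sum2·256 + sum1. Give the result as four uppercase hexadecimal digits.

Running sums (mod 255):
  after byte 0 (32): sum1=50, sum2=50
  after byte 1 (92): sum1=196, sum2=246
  after byte 2 (0E): sum1=210, sum2=201
  after byte 3 (EC): sum1=191, sum2=137
  after byte 4 (C9): sum1=137, sum2=19
  after byte 5 (CB): sum1=85, sum2=104
Checksum = sum2·256 + sum1 = 104·256 + 85 = 26709 = 0x6855.

6855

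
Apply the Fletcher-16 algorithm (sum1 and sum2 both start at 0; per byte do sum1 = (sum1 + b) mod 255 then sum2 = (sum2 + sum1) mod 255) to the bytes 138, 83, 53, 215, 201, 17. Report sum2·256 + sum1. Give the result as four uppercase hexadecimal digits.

E0C5

Running sums (mod 255):
  after byte 0 (138): sum1=138, sum2=138
  after byte 1 (83): sum1=221, sum2=104
  after byte 2 (53): sum1=19, sum2=123
  after byte 3 (215): sum1=234, sum2=102
  after byte 4 (201): sum1=180, sum2=27
  after byte 5 (17): sum1=197, sum2=224
Checksum = sum2·256 + sum1 = 224·256 + 197 = 57541 = 0xE0C5.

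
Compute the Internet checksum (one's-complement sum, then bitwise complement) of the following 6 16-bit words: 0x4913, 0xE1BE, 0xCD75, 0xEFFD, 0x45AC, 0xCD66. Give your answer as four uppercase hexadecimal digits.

One's-complement addition (fold any carry out of bit 15 back into bit 0):
  0x4913 + 0xE1BE = 0x12AD1 → wrap carry → 0x2AD2
  0x2AD2 + 0xCD75 = 0x0F847
  0xF847 + 0xEFFD = 0x1E844 → wrap carry → 0xE845
  0xE845 + 0x45AC = 0x12DF1 → wrap carry → 0x2DF2
  0x2DF2 + 0xCD66 = 0x0FB58
One's-complement sum = 0xFB58.
Checksum = ~0xFB58 & 0xFFFF = 0x04A7.

04A7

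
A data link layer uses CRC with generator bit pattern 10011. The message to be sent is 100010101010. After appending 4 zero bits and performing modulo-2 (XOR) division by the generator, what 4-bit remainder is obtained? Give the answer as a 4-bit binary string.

Append 4 zeros: 1000101010100000. Divide by 10011 (XOR where the leading bit is 1):
  pos 0: 10001 XOR 10011 = 00010
  pos 3: 10010 XOR 10011 = 00001
  pos 7: 11010 XOR 10011 = 01001
  pos 8: 10010 XOR 10011 = 00001
Remainder (last 4 bits) = 1000. This is the CRC / FCS.

1000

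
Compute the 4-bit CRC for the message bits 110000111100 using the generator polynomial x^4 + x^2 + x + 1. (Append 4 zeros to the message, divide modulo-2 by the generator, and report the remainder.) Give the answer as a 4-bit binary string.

1111

Append 4 zeros: 1100001111000000. Divide by 10111 (XOR where the leading bit is 1):
  pos 0: 11000 XOR 10111 = 01111
  pos 1: 11110 XOR 10111 = 01001
  pos 2: 10011 XOR 10111 = 00100
  pos 4: 10011 XOR 10111 = 00100
  pos 6: 10010 XOR 10111 = 00101
  pos 8: 10100 XOR 10111 = 00011
  pos 11: 11000 XOR 10111 = 01111
Remainder (last 4 bits) = 1111. This is the CRC / FCS.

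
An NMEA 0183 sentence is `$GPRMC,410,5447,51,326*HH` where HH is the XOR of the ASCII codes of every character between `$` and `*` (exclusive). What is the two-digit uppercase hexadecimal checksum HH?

XOR the ASCII codes of the payload characters:
  'G' = 0x47 → acc = 0x47
  'P' = 0x50 → acc = 0x17
  'R' = 0x52 → acc = 0x45
  'M' = 0x4D → acc = 0x08
  'C' = 0x43 → acc = 0x4B
  ',' = 0x2C → acc = 0x67
  '4' = 0x34 → acc = 0x53
  '1' = 0x31 → acc = 0x62
  '0' = 0x30 → acc = 0x52
  ',' = 0x2C → acc = 0x7E
  '5' = 0x35 → acc = 0x4B
  '4' = 0x34 → acc = 0x7F
  '4' = 0x34 → acc = 0x4B
  '7' = 0x37 → acc = 0x7C
  ',' = 0x2C → acc = 0x50
  '5' = 0x35 → acc = 0x65
  '1' = 0x31 → acc = 0x54
  ',' = 0x2C → acc = 0x78
  '3' = 0x33 → acc = 0x4B
  '2' = 0x32 → acc = 0x79
  '6' = 0x36 → acc = 0x4F
Checksum = 0x4F.

4F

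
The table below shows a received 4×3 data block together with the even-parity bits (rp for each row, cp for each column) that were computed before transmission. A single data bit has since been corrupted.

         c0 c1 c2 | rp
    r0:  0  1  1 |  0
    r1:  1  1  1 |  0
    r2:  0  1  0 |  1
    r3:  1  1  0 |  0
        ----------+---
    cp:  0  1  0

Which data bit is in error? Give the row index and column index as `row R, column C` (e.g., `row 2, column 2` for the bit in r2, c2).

Recompute each row's even parity and compare to rp:
  r0: data parity 0, sent rp 0 → ok
  r1: data parity 1, sent rp 0 → mismatch
  r2: data parity 1, sent rp 1 → ok
  r3: data parity 0, sent rp 0 → ok
Recompute each column's even parity and compare to cp:
  c0: data parity 0, sent cp 0 → ok
  c1: data parity 0, sent cp 1 → mismatch
  c2: data parity 0, sent cp 0 → ok
Exactly one row (r1) and one column (c1) fail → the flipped bit is at their intersection.

row 1, column 1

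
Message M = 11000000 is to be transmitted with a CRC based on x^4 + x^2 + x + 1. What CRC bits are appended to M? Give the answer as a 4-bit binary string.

1111

Append 4 zeros: 110000000000. Divide by 10111 (XOR where the leading bit is 1):
  pos 0: 11000 XOR 10111 = 01111
  pos 1: 11110 XOR 10111 = 01001
  pos 2: 10010 XOR 10111 = 00101
  pos 4: 10100 XOR 10111 = 00011
  pos 7: 11000 XOR 10111 = 01111
Remainder (last 4 bits) = 1111. This is the CRC / FCS.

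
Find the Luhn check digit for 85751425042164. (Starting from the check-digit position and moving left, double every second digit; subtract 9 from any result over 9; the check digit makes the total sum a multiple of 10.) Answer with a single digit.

5

Partial digits right→left: 4 6 1 2 4 0 5 2 4 1 5 7 5 8
Double every second digit counting from the check-digit position (so the 1st, 3rd, 5th, ... of the partial from the right).
  doubled (with −9 where >9): 8 2 8 1 8 1 1 → sum 29
  kept as-is: 6 2 0 2 1 7 8 → sum 26
Total = 29 + 26 = 55.
Check digit = (10 − (55 mod 10)) mod 10 = 5.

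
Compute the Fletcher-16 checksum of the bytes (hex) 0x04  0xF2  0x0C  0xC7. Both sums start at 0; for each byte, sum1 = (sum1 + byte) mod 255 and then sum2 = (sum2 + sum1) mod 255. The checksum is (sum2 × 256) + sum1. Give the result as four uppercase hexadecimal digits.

Running sums (mod 255):
  after byte 0 (0x04): sum1=4, sum2=4
  after byte 1 (0xF2): sum1=246, sum2=250
  after byte 2 (0x0C): sum1=3, sum2=253
  after byte 3 (0xC7): sum1=202, sum2=200
Checksum = sum2·256 + sum1 = 200·256 + 202 = 51402 = 0xC8CA.

C8CA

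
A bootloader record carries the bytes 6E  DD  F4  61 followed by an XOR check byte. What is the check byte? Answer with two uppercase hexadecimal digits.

26

XOR the bytes together:
  start with 0x6E
  0x6E ⊕ 0xDD = 0xB3
  0xB3 ⊕ 0xF4 = 0x47
  0x47 ⊕ 0x61 = 0x26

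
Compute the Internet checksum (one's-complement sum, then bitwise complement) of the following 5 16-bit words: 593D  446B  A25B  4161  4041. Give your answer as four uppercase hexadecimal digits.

3E59

One's-complement addition (fold any carry out of bit 15 back into bit 0):
  0x593D + 0x446B = 0x09DA8
  0x9DA8 + 0xA25B = 0x14003 → wrap carry → 0x4004
  0x4004 + 0x4161 = 0x08165
  0x8165 + 0x4041 = 0x0C1A6
One's-complement sum = 0xC1A6.
Checksum = ~0xC1A6 & 0xFFFF = 0x3E59.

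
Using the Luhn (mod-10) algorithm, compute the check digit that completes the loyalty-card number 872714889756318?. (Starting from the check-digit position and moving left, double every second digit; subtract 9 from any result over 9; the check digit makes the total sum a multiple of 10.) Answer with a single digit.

Partial digits right→left: 8 1 3 6 5 7 9 8 8 4 1 7 2 7 8
Double every second digit counting from the check-digit position (so the 1st, 3rd, 5th, ... of the partial from the right).
  doubled (with −9 where >9): 7 6 1 9 7 2 4 7 → sum 43
  kept as-is: 1 6 7 8 4 7 7 → sum 40
Total = 43 + 40 = 83.
Check digit = (10 − (83 mod 10)) mod 10 = 7.

7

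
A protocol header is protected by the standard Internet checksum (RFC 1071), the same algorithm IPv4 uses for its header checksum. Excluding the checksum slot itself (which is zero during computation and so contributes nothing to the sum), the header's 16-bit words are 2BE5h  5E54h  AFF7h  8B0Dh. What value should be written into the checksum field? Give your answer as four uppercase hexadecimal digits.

One's-complement addition (fold any carry out of bit 15 back into bit 0):
  0x2BE5 + 0x5E54 = 0x08A39
  0x8A39 + 0xAFF7 = 0x13A30 → wrap carry → 0x3A31
  0x3A31 + 0x8B0D = 0x0C53E
One's-complement sum = 0xC53E.
Checksum = ~0xC53E & 0xFFFF = 0x3AC1.

3AC1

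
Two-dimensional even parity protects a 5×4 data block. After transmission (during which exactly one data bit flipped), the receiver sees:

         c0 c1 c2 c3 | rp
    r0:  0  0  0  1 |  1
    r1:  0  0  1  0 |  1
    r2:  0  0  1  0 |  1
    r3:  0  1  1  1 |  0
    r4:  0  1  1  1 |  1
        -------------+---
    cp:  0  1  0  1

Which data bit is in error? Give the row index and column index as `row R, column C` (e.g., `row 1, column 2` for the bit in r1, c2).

Recompute each row's even parity and compare to rp:
  r0: data parity 1, sent rp 1 → ok
  r1: data parity 1, sent rp 1 → ok
  r2: data parity 1, sent rp 1 → ok
  r3: data parity 1, sent rp 0 → mismatch
  r4: data parity 1, sent rp 1 → ok
Recompute each column's even parity and compare to cp:
  c0: data parity 0, sent cp 0 → ok
  c1: data parity 0, sent cp 1 → mismatch
  c2: data parity 0, sent cp 0 → ok
  c3: data parity 1, sent cp 1 → ok
Exactly one row (r3) and one column (c1) fail → the flipped bit is at their intersection.

row 3, column 1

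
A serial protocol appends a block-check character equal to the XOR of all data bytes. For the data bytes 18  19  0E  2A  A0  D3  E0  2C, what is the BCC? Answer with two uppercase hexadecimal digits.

9A

XOR the bytes together:
  start with 0x18
  0x18 ⊕ 0x19 = 0x01
  0x01 ⊕ 0x0E = 0x0F
  0x0F ⊕ 0x2A = 0x25
  0x25 ⊕ 0xA0 = 0x85
  0x85 ⊕ 0xD3 = 0x56
  0x56 ⊕ 0xE0 = 0xB6
  0xB6 ⊕ 0x2C = 0x9A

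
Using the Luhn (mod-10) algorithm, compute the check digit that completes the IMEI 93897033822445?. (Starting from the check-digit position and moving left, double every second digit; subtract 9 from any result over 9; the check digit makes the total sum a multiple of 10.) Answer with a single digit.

Partial digits right→left: 5 4 4 2 2 8 3 3 0 7 9 8 3 9
Double every second digit counting from the check-digit position (so the 1st, 3rd, 5th, ... of the partial from the right).
  doubled (with −9 where >9): 1 8 4 6 0 9 6 → sum 34
  kept as-is: 4 2 8 3 7 8 9 → sum 41
Total = 34 + 41 = 75.
Check digit = (10 − (75 mod 10)) mod 10 = 5.

5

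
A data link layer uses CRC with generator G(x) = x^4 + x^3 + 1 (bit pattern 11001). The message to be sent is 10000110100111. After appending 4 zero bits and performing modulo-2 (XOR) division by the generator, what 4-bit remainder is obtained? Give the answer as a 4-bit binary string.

Append 4 zeros: 100001101001110000. Divide by 11001 (XOR where the leading bit is 1):
  pos 0: 10000 XOR 11001 = 01001
  pos 1: 10011 XOR 11001 = 01010
  pos 2: 10101 XOR 11001 = 01100
  pos 3: 11000 XOR 11001 = 00001
  pos 7: 11001 XOR 11001 = 00000
  pos 12: 11000 XOR 11001 = 00001
Remainder (last 4 bits) = 0010. This is the CRC / FCS.

0010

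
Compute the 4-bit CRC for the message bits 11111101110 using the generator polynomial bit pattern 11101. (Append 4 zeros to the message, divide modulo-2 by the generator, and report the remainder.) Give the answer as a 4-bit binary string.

Append 4 zeros: 111111011100000. Divide by 11101 (XOR where the leading bit is 1):
  pos 0: 11111 XOR 11101 = 00010
  pos 3: 10101 XOR 11101 = 01000
  pos 4: 10001 XOR 11101 = 01100
  pos 5: 11001 XOR 11101 = 00100
  pos 7: 10000 XOR 11101 = 01101
  pos 8: 11010 XOR 11101 = 00111
  pos 10: 11100 XOR 11101 = 00001
Remainder (last 4 bits) = 0001. This is the CRC / FCS.

0001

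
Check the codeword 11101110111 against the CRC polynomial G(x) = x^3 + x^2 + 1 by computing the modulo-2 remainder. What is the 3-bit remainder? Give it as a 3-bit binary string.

110

Modulo-2 division of 11101110111 by 1101:
  pos 0: 1110 XOR 1101 = 0011
  pos 2: 1111 XOR 1101 = 0010
  pos 4: 1010 XOR 1101 = 0111
  pos 5: 1111 XOR 1101 = 0010
  pos 7: 1011 XOR 1101 = 0110
Remainder = 110 (nonzero — an error is detected).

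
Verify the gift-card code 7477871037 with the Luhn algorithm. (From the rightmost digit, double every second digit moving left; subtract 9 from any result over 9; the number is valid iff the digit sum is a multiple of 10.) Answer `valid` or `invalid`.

valid

From the right, keep odd positions and double even positions (subtract 9 from any doubled value over 9):
  doubled (positions 2,4,...): 6 2 7 5 5 → sum 25
  kept (positions 1,3,...): 7 0 7 7 4 → sum 25
Total = 50.
50 mod 10 = 0, so the number is valid.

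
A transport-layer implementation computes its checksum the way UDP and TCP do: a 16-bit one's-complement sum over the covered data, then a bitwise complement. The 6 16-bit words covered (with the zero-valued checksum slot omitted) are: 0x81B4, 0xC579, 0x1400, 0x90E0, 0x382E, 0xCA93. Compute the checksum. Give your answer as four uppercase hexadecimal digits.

One's-complement addition (fold any carry out of bit 15 back into bit 0):
  0x81B4 + 0xC579 = 0x1472D → wrap carry → 0x472E
  0x472E + 0x1400 = 0x05B2E
  0x5B2E + 0x90E0 = 0x0EC0E
  0xEC0E + 0x382E = 0x1243C → wrap carry → 0x243D
  0x243D + 0xCA93 = 0x0EED0
One's-complement sum = 0xEED0.
Checksum = ~0xEED0 & 0xFFFF = 0x112F.

112F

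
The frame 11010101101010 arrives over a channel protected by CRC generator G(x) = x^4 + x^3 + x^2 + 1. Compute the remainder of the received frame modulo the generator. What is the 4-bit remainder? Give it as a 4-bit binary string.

0000

Modulo-2 division of 11010101101010 by 11101:
  pos 0: 11010 XOR 11101 = 00111
  pos 2: 11110 XOR 11101 = 00011
  pos 5: 11110 XOR 11101 = 00011
  pos 8: 11101 XOR 11101 = 00000
Remainder = 0000 (zero — the frame passes the CRC check).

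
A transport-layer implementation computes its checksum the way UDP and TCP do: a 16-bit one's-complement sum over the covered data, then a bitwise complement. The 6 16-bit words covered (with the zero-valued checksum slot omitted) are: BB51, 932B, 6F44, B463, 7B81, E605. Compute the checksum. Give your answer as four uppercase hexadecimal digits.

One's-complement addition (fold any carry out of bit 15 back into bit 0):
  0xBB51 + 0x932B = 0x14E7C → wrap carry → 0x4E7D
  0x4E7D + 0x6F44 = 0x0BDC1
  0xBDC1 + 0xB463 = 0x17224 → wrap carry → 0x7225
  0x7225 + 0x7B81 = 0x0EDA6
  0xEDA6 + 0xE605 = 0x1D3AB → wrap carry → 0xD3AC
One's-complement sum = 0xD3AC.
Checksum = ~0xD3AC & 0xFFFF = 0x2C53.

2C53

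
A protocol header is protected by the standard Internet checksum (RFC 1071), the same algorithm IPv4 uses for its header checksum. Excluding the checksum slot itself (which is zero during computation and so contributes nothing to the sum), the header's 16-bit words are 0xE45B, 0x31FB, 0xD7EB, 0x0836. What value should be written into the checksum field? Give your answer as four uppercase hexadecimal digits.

0987

One's-complement addition (fold any carry out of bit 15 back into bit 0):
  0xE45B + 0x31FB = 0x11656 → wrap carry → 0x1657
  0x1657 + 0xD7EB = 0x0EE42
  0xEE42 + 0x0836 = 0x0F678
One's-complement sum = 0xF678.
Checksum = ~0xF678 & 0xFFFF = 0x0987.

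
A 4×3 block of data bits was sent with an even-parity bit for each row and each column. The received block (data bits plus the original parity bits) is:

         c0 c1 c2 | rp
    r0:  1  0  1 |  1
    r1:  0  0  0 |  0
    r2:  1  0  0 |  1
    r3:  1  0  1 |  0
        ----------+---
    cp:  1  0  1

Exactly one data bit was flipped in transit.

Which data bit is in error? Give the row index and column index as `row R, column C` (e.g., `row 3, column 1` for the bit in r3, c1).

row 0, column 2

Recompute each row's even parity and compare to rp:
  r0: data parity 0, sent rp 1 → mismatch
  r1: data parity 0, sent rp 0 → ok
  r2: data parity 1, sent rp 1 → ok
  r3: data parity 0, sent rp 0 → ok
Recompute each column's even parity and compare to cp:
  c0: data parity 1, sent cp 1 → ok
  c1: data parity 0, sent cp 0 → ok
  c2: data parity 0, sent cp 1 → mismatch
Exactly one row (r0) and one column (c2) fail → the flipped bit is at their intersection.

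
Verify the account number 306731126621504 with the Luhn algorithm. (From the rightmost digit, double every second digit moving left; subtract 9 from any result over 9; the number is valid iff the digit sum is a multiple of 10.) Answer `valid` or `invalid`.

From the right, keep odd positions and double even positions (subtract 9 from any doubled value over 9):
  doubled (positions 2,4,...): 0 2 3 4 2 5 0 → sum 16
  kept (positions 1,3,...): 4 5 2 6 1 3 6 3 → sum 30
Total = 46.
46 mod 10 = 6, so the number is invalid.

invalid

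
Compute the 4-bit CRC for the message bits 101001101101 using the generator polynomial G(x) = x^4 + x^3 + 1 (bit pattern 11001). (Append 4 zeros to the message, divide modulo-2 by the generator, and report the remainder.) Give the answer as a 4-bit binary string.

1001

Append 4 zeros: 1010011011010000. Divide by 11001 (XOR where the leading bit is 1):
  pos 0: 10100 XOR 11001 = 01101
  pos 1: 11011 XOR 11001 = 00010
  pos 4: 10101 XOR 11001 = 01100
  pos 5: 11001 XOR 11001 = 00000
  pos 11: 10000 XOR 11001 = 01001
Remainder (last 4 bits) = 1001. This is the CRC / FCS.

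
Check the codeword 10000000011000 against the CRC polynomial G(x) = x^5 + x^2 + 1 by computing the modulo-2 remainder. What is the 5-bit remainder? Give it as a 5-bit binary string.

00100

Modulo-2 division of 10000000011000 by 100101:
  pos 0: 100000 XOR 100101 = 000101
  pos 3: 101000 XOR 100101 = 001101
  pos 5: 110111 XOR 100101 = 010010
  pos 6: 100100 XOR 100101 = 000001
Remainder = 00100 (nonzero — an error is detected).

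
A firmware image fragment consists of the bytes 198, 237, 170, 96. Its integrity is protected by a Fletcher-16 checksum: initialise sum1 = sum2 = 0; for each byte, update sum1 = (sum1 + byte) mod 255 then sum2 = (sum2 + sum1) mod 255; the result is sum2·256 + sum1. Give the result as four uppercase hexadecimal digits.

9ABF

Running sums (mod 255):
  after byte 0 (198): sum1=198, sum2=198
  after byte 1 (237): sum1=180, sum2=123
  after byte 2 (170): sum1=95, sum2=218
  after byte 3 (96): sum1=191, sum2=154
Checksum = sum2·256 + sum1 = 154·256 + 191 = 39615 = 0x9ABF.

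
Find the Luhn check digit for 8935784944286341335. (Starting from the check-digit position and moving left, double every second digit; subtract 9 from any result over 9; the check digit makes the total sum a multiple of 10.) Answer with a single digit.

Partial digits right→left: 5 3 3 1 4 3 6 8 2 4 4 9 4 8 7 5 3 9 8
Double every second digit counting from the check-digit position (so the 1st, 3rd, 5th, ... of the partial from the right).
  doubled (with −9 where >9): 1 6 8 3 4 8 8 5 6 7 → sum 56
  kept as-is: 3 1 3 8 4 9 8 5 9 → sum 50
Total = 56 + 50 = 106.
Check digit = (10 − (106 mod 10)) mod 10 = 4.

4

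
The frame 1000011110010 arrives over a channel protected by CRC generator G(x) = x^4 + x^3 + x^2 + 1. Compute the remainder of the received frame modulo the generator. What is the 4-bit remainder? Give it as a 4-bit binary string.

Modulo-2 division of 1000011110010 by 11101:
  pos 0: 10000 XOR 11101 = 01101
  pos 1: 11011 XOR 11101 = 00110
  pos 3: 11011 XOR 11101 = 00110
  pos 5: 11010 XOR 11101 = 00111
  pos 7: 11101 XOR 11101 = 00000
Remainder = 0000 (zero — the frame passes the CRC check).

0000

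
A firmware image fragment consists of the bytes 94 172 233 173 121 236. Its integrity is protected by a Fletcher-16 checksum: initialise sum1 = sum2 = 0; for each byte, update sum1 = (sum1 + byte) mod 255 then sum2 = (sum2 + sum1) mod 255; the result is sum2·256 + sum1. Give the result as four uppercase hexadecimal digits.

2609

Running sums (mod 255):
  after byte 0 (94): sum1=94, sum2=94
  after byte 1 (172): sum1=11, sum2=105
  after byte 2 (233): sum1=244, sum2=94
  after byte 3 (173): sum1=162, sum2=1
  after byte 4 (121): sum1=28, sum2=29
  after byte 5 (236): sum1=9, sum2=38
Checksum = sum2·256 + sum1 = 38·256 + 9 = 9737 = 0x2609.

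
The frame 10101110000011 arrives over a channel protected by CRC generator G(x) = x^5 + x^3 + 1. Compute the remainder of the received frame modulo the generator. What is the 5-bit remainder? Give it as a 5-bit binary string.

Modulo-2 division of 10101110000011 by 101001:
  pos 0: 101011 XOR 101001 = 000010
  pos 4: 101000 XOR 101001 = 000001
Remainder = 10011 (nonzero — an error is detected).

10011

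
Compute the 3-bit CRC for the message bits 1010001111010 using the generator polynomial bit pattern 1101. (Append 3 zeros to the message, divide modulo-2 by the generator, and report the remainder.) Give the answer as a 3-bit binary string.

010

Append 3 zeros: 1010001111010000. Divide by 1101 (XOR where the leading bit is 1):
  pos 0: 1010 XOR 1101 = 0111
  pos 1: 1110 XOR 1101 = 0011
  pos 3: 1101 XOR 1101 = 0000
  pos 7: 1110 XOR 1101 = 0011
  pos 9: 1110 XOR 1101 = 0011
  pos 11: 1100 XOR 1101 = 0001
Remainder (last 3 bits) = 010. This is the CRC / FCS.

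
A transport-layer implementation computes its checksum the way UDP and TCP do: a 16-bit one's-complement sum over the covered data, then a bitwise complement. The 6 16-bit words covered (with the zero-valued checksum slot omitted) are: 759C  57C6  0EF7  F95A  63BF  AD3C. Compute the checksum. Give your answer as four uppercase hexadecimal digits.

194F

One's-complement addition (fold any carry out of bit 15 back into bit 0):
  0x759C + 0x57C6 = 0x0CD62
  0xCD62 + 0x0EF7 = 0x0DC59
  0xDC59 + 0xF95A = 0x1D5B3 → wrap carry → 0xD5B4
  0xD5B4 + 0x63BF = 0x13973 → wrap carry → 0x3974
  0x3974 + 0xAD3C = 0x0E6B0
One's-complement sum = 0xE6B0.
Checksum = ~0xE6B0 & 0xFFFF = 0x194F.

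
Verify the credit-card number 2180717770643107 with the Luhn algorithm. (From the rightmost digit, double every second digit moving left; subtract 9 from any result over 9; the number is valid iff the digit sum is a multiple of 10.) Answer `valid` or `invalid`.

invalid

From the right, keep odd positions and double even positions (subtract 9 from any doubled value over 9):
  doubled (positions 2,4,...): 0 6 3 5 5 5 7 4 → sum 35
  kept (positions 1,3,...): 7 1 4 0 7 1 0 1 → sum 21
Total = 56.
56 mod 10 = 6, so the number is invalid.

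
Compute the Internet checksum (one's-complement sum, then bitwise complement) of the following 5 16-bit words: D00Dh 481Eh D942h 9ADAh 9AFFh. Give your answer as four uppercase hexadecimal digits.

D8B6

One's-complement addition (fold any carry out of bit 15 back into bit 0):
  0xD00D + 0x481E = 0x1182B → wrap carry → 0x182C
  0x182C + 0xD942 = 0x0F16E
  0xF16E + 0x9ADA = 0x18C48 → wrap carry → 0x8C49
  0x8C49 + 0x9AFF = 0x12748 → wrap carry → 0x2749
One's-complement sum = 0x2749.
Checksum = ~0x2749 & 0xFFFF = 0xD8B6.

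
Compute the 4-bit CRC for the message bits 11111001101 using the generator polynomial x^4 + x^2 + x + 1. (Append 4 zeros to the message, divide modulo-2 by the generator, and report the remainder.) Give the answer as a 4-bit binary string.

Append 4 zeros: 111110011010000. Divide by 10111 (XOR where the leading bit is 1):
  pos 0: 11111 XOR 10111 = 01000
  pos 1: 10000 XOR 10111 = 00111
  pos 3: 11101 XOR 10111 = 01010
  pos 4: 10101 XOR 10111 = 00010
  pos 7: 10010 XOR 10111 = 00101
  pos 9: 10100 XOR 10111 = 00011
Remainder (last 4 bits) = 0110. This is the CRC / FCS.

0110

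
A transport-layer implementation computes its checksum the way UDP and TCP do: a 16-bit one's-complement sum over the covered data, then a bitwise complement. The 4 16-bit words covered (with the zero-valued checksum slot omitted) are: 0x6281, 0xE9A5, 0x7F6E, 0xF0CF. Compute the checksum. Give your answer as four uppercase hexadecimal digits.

439A

One's-complement addition (fold any carry out of bit 15 back into bit 0):
  0x6281 + 0xE9A5 = 0x14C26 → wrap carry → 0x4C27
  0x4C27 + 0x7F6E = 0x0CB95
  0xCB95 + 0xF0CF = 0x1BC64 → wrap carry → 0xBC65
One's-complement sum = 0xBC65.
Checksum = ~0xBC65 & 0xFFFF = 0x439A.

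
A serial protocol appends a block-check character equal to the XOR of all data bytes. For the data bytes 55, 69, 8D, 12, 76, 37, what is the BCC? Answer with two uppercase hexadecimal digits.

XOR the bytes together:
  start with 0x55
  0x55 ⊕ 0x69 = 0x3C
  0x3C ⊕ 0x8D = 0xB1
  0xB1 ⊕ 0x12 = 0xA3
  0xA3 ⊕ 0x76 = 0xD5
  0xD5 ⊕ 0x37 = 0xE2

E2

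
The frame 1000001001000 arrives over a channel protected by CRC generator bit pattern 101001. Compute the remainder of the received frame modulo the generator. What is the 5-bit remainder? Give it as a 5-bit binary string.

Modulo-2 division of 1000001001000 by 101001:
  pos 0: 100000 XOR 101001 = 001001
  pos 2: 100110 XOR 101001 = 001111
  pos 4: 111101 XOR 101001 = 010100
  pos 5: 101000 XOR 101001 = 000001
Remainder = 00100 (nonzero — an error is detected).

00100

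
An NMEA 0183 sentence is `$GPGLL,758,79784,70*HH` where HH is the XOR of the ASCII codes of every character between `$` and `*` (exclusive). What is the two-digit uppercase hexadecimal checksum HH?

74

XOR the ASCII codes of the payload characters:
  'G' = 0x47 → acc = 0x47
  'P' = 0x50 → acc = 0x17
  'G' = 0x47 → acc = 0x50
  'L' = 0x4C → acc = 0x1C
  'L' = 0x4C → acc = 0x50
  ',' = 0x2C → acc = 0x7C
  '7' = 0x37 → acc = 0x4B
  '5' = 0x35 → acc = 0x7E
  '8' = 0x38 → acc = 0x46
  ',' = 0x2C → acc = 0x6A
  '7' = 0x37 → acc = 0x5D
  '9' = 0x39 → acc = 0x64
  '7' = 0x37 → acc = 0x53
  '8' = 0x38 → acc = 0x6B
  '4' = 0x34 → acc = 0x5F
  ',' = 0x2C → acc = 0x73
  '7' = 0x37 → acc = 0x44
  '0' = 0x30 → acc = 0x74
Checksum = 0x74.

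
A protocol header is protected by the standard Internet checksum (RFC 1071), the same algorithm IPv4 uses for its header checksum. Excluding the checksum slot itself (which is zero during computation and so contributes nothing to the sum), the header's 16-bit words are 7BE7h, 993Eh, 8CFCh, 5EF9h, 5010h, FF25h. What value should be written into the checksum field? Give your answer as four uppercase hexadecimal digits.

AFAD

One's-complement addition (fold any carry out of bit 15 back into bit 0):
  0x7BE7 + 0x993E = 0x11525 → wrap carry → 0x1526
  0x1526 + 0x8CFC = 0x0A222
  0xA222 + 0x5EF9 = 0x1011B → wrap carry → 0x011C
  0x011C + 0x5010 = 0x0512C
  0x512C + 0xFF25 = 0x15051 → wrap carry → 0x5052
One's-complement sum = 0x5052.
Checksum = ~0x5052 & 0xFFFF = 0xAFAD.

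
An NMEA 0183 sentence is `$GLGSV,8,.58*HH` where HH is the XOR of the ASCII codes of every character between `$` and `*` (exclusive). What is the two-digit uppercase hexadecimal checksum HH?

52

XOR the ASCII codes of the payload characters:
  'G' = 0x47 → acc = 0x47
  'L' = 0x4C → acc = 0x0B
  'G' = 0x47 → acc = 0x4C
  'S' = 0x53 → acc = 0x1F
  'V' = 0x56 → acc = 0x49
  ',' = 0x2C → acc = 0x65
  '8' = 0x38 → acc = 0x5D
  ',' = 0x2C → acc = 0x71
  '.' = 0x2E → acc = 0x5F
  '5' = 0x35 → acc = 0x6A
  '8' = 0x38 → acc = 0x52
Checksum = 0x52.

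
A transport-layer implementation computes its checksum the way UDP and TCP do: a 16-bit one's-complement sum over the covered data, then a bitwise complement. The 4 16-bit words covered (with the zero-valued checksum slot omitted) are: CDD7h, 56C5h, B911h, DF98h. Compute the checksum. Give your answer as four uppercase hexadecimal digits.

42B8

One's-complement addition (fold any carry out of bit 15 back into bit 0):
  0xCDD7 + 0x56C5 = 0x1249C → wrap carry → 0x249D
  0x249D + 0xB911 = 0x0DDAE
  0xDDAE + 0xDF98 = 0x1BD46 → wrap carry → 0xBD47
One's-complement sum = 0xBD47.
Checksum = ~0xBD47 & 0xFFFF = 0x42B8.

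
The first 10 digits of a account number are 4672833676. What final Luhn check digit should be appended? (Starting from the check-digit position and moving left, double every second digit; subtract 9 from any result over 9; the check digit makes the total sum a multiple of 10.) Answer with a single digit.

Partial digits right→left: 6 7 6 3 3 8 2 7 6 4
Double every second digit counting from the check-digit position (so the 1st, 3rd, 5th, ... of the partial from the right).
  doubled (with −9 where >9): 3 3 6 4 3 → sum 19
  kept as-is: 7 3 8 7 4 → sum 29
Total = 19 + 29 = 48.
Check digit = (10 − (48 mod 10)) mod 10 = 2.

2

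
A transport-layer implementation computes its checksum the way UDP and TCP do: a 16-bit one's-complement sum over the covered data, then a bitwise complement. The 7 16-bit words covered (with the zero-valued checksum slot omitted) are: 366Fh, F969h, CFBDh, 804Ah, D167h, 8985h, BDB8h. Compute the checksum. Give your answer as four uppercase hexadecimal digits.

One's-complement addition (fold any carry out of bit 15 back into bit 0):
  0x366F + 0xF969 = 0x12FD8 → wrap carry → 0x2FD9
  0x2FD9 + 0xCFBD = 0x0FF96
  0xFF96 + 0x804A = 0x17FE0 → wrap carry → 0x7FE1
  0x7FE1 + 0xD167 = 0x15148 → wrap carry → 0x5149
  0x5149 + 0x8985 = 0x0DACE
  0xDACE + 0xBDB8 = 0x19886 → wrap carry → 0x9887
One's-complement sum = 0x9887.
Checksum = ~0x9887 & 0xFFFF = 0x6778.

6778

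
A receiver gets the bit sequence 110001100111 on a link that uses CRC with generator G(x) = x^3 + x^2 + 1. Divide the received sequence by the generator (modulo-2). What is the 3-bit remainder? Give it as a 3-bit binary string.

000

Modulo-2 division of 110001100111 by 1101:
  pos 0: 1100 XOR 1101 = 0001
  pos 3: 1011 XOR 1101 = 0110
  pos 4: 1100 XOR 1101 = 0001
  pos 7: 1011 XOR 1101 = 0110
  pos 8: 1101 XOR 1101 = 0000
Remainder = 000 (zero — the frame passes the CRC check).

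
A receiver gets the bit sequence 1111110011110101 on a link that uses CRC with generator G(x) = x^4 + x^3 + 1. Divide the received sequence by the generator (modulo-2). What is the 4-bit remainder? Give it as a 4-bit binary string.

0000

Modulo-2 division of 1111110011110101 by 11001:
  pos 0: 11111 XOR 11001 = 00110
  pos 2: 11010 XOR 11001 = 00011
  pos 5: 11011 XOR 11001 = 00010
  pos 8: 10110 XOR 11001 = 01111
  pos 9: 11111 XOR 11001 = 00110
  pos 11: 11001 XOR 11001 = 00000
Remainder = 0000 (zero — the frame passes the CRC check).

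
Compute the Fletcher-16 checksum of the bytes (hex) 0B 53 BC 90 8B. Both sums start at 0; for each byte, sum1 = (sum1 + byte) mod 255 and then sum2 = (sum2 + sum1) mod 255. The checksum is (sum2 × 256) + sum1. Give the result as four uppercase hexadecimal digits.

Running sums (mod 255):
  after byte 0 (0B): sum1=11, sum2=11
  after byte 1 (53): sum1=94, sum2=105
  after byte 2 (BC): sum1=27, sum2=132
  after byte 3 (90): sum1=171, sum2=48
  after byte 4 (8B): sum1=55, sum2=103
Checksum = sum2·256 + sum1 = 103·256 + 55 = 26423 = 0x6737.

6737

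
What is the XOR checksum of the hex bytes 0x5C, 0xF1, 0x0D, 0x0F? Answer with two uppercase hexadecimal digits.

AF

XOR the bytes together:
  start with 0x5C
  0x5C ⊕ 0xF1 = 0xAD
  0xAD ⊕ 0x0D = 0xA0
  0xA0 ⊕ 0x0F = 0xAF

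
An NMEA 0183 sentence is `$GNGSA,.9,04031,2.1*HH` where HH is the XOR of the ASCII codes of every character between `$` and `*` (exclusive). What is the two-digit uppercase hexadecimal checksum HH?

7C

XOR the ASCII codes of the payload characters:
  'G' = 0x47 → acc = 0x47
  'N' = 0x4E → acc = 0x09
  'G' = 0x47 → acc = 0x4E
  'S' = 0x53 → acc = 0x1D
  'A' = 0x41 → acc = 0x5C
  ',' = 0x2C → acc = 0x70
  '.' = 0x2E → acc = 0x5E
  '9' = 0x39 → acc = 0x67
  ',' = 0x2C → acc = 0x4B
  '0' = 0x30 → acc = 0x7B
  '4' = 0x34 → acc = 0x4F
  '0' = 0x30 → acc = 0x7F
  '3' = 0x33 → acc = 0x4C
  '1' = 0x31 → acc = 0x7D
  ',' = 0x2C → acc = 0x51
  '2' = 0x32 → acc = 0x63
  '.' = 0x2E → acc = 0x4D
  '1' = 0x31 → acc = 0x7C
Checksum = 0x7C.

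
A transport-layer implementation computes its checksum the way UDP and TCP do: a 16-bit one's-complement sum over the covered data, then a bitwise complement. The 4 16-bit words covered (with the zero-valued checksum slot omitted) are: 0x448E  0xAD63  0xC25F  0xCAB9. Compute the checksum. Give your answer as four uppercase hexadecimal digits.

80F4

One's-complement addition (fold any carry out of bit 15 back into bit 0):
  0x448E + 0xAD63 = 0x0F1F1
  0xF1F1 + 0xC25F = 0x1B450 → wrap carry → 0xB451
  0xB451 + 0xCAB9 = 0x17F0A → wrap carry → 0x7F0B
One's-complement sum = 0x7F0B.
Checksum = ~0x7F0B & 0xFFFF = 0x80F4.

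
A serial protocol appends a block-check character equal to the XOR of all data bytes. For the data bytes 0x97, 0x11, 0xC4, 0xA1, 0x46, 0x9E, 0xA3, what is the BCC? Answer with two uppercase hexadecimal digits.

XOR the bytes together:
  start with 0x97
  0x97 ⊕ 0x11 = 0x86
  0x86 ⊕ 0xC4 = 0x42
  0x42 ⊕ 0xA1 = 0xE3
  0xE3 ⊕ 0x46 = 0xA5
  0xA5 ⊕ 0x9E = 0x3B
  0x3B ⊕ 0xA3 = 0x98

98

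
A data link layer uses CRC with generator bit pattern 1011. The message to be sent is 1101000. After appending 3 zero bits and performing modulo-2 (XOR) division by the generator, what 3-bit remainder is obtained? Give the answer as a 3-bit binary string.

011

Append 3 zeros: 1101000000. Divide by 1011 (XOR where the leading bit is 1):
  pos 0: 1101 XOR 1011 = 0110
  pos 1: 1100 XOR 1011 = 0111
  pos 2: 1110 XOR 1011 = 0101
  pos 3: 1010 XOR 1011 = 0001
  pos 6: 1000 XOR 1011 = 0011
Remainder (last 3 bits) = 011. This is the CRC / FCS.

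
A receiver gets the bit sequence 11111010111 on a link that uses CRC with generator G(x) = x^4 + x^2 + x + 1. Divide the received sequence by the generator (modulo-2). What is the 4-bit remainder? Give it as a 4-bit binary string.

Modulo-2 division of 11111010111 by 10111:
  pos 0: 11111 XOR 10111 = 01000
  pos 1: 10000 XOR 10111 = 00111
  pos 3: 11110 XOR 10111 = 01001
  pos 4: 10011 XOR 10111 = 00100
  pos 6: 10011 XOR 10111 = 00100
Remainder = 0100 (nonzero — an error is detected).

0100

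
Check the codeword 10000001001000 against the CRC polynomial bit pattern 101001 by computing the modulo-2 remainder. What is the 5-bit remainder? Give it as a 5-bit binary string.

Modulo-2 division of 10000001001000 by 101001:
  pos 0: 100000 XOR 101001 = 001001
  pos 2: 100101 XOR 101001 = 001100
  pos 4: 110000 XOR 101001 = 011001
  pos 5: 110011 XOR 101001 = 011010
  pos 6: 110100 XOR 101001 = 011101
  pos 7: 111010 XOR 101001 = 010011
  pos 8: 100110 XOR 101001 = 001111
Remainder = 01111 (nonzero — an error is detected).

01111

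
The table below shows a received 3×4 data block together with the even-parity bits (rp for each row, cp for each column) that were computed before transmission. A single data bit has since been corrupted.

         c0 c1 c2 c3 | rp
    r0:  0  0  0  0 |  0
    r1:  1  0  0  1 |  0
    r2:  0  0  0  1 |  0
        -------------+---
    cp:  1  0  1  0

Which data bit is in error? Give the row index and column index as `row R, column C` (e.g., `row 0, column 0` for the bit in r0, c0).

row 2, column 2

Recompute each row's even parity and compare to rp:
  r0: data parity 0, sent rp 0 → ok
  r1: data parity 0, sent rp 0 → ok
  r2: data parity 1, sent rp 0 → mismatch
Recompute each column's even parity and compare to cp:
  c0: data parity 1, sent cp 1 → ok
  c1: data parity 0, sent cp 0 → ok
  c2: data parity 0, sent cp 1 → mismatch
  c3: data parity 0, sent cp 0 → ok
Exactly one row (r2) and one column (c2) fail → the flipped bit is at their intersection.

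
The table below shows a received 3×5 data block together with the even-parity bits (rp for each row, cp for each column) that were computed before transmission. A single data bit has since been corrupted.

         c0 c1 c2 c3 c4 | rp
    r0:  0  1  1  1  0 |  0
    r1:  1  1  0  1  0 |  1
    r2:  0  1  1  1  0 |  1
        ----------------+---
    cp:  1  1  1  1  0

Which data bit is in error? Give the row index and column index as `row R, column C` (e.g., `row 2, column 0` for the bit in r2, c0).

Recompute each row's even parity and compare to rp:
  r0: data parity 1, sent rp 0 → mismatch
  r1: data parity 1, sent rp 1 → ok
  r2: data parity 1, sent rp 1 → ok
Recompute each column's even parity and compare to cp:
  c0: data parity 1, sent cp 1 → ok
  c1: data parity 1, sent cp 1 → ok
  c2: data parity 0, sent cp 1 → mismatch
  c3: data parity 1, sent cp 1 → ok
  c4: data parity 0, sent cp 0 → ok
Exactly one row (r0) and one column (c2) fail → the flipped bit is at their intersection.

row 0, column 2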